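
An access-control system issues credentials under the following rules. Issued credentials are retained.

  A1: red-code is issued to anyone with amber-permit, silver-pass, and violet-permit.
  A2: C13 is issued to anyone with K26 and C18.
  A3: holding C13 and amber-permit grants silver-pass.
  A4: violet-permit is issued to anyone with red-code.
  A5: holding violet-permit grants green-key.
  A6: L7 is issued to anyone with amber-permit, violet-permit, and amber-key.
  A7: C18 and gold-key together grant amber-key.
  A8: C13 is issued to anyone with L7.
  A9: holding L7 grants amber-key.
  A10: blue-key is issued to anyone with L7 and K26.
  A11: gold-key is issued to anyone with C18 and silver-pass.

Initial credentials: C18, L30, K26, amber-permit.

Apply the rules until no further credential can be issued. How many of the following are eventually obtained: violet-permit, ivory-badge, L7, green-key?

0

violet-permit would need red-code (A4), but red-code is never granted.
No rule produces ivory-badge, and it is not given.
L7 would need amber-permit, violet-permit, and amber-key (A6), but violet-permit is never granted.
green-key would need violet-permit (A5), but violet-permit is never granted.
None of the 4 are reached.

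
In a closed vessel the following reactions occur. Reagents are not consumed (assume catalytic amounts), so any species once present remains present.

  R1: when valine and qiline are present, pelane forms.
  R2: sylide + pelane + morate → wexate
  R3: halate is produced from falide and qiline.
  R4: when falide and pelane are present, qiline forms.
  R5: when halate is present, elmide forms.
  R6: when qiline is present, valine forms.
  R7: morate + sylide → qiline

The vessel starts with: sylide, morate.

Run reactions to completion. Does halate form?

halate would need falide and qiline (R3), but falide never forms.

No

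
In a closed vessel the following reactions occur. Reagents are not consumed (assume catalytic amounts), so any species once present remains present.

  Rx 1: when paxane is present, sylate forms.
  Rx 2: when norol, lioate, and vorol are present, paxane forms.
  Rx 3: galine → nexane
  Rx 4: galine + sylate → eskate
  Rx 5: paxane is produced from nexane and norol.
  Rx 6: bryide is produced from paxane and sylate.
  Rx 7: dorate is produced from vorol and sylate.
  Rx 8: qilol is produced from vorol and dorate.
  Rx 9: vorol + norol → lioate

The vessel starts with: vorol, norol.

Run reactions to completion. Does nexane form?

No

nexane would need galine (Rx 3), but galine never forms.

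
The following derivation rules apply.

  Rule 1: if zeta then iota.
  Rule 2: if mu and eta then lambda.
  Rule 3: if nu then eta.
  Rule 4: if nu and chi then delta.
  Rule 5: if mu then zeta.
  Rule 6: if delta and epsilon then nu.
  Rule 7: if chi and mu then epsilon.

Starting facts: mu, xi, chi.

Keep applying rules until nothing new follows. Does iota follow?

Yes

mu holds, so zeta follows (Rule 5).
From zeta, Rule 1 gives iota.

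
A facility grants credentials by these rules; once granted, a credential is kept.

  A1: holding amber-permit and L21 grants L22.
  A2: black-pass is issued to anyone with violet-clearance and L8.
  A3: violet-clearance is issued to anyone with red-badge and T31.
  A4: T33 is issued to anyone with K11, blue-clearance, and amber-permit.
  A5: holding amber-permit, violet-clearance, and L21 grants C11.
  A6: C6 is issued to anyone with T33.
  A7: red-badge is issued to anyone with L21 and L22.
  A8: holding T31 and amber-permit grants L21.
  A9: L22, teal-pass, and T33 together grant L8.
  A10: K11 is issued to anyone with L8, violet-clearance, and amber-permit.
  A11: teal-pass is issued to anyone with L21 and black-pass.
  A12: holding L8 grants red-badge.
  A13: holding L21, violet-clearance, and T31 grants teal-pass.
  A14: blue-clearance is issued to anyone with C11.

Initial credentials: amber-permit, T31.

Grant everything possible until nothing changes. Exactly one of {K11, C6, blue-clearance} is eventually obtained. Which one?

blue-clearance

Holding T31 and amber-permit grants L21 (A8).
Holding amber-permit and L21 grants L22 (A1).
Holding L21 and L22 grants red-badge (A7).
Holding red-badge and T31 grants violet-clearance (A3).
Holding amber-permit, violet-clearance, and L21 grants C11 (A5).
Holding C11 grants blue-clearance (A14).
C6 would need T33 (A6), but T33 is never granted. K11 would need L8, violet-clearance, and amber-permit (A10), but L8 is never granted.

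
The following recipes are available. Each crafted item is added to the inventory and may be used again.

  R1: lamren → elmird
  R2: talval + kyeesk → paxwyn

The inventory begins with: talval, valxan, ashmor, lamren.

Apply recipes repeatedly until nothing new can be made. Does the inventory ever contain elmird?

Yes

Using R1, lamren makes elmird.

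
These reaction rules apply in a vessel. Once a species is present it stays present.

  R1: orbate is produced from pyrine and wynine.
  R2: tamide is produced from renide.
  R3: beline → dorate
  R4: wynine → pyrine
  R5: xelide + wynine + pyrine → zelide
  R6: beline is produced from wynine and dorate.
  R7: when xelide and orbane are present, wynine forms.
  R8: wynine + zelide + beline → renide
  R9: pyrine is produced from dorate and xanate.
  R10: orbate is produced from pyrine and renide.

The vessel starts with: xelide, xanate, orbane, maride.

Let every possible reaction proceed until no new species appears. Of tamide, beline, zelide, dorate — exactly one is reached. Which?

xelide and orbane present → wynine forms (R7).
wynine present → pyrine forms (R4).
xelide, wynine, and pyrine present → zelide forms (R5).
beline would need wynine and dorate (R6), but dorate never forms. dorate would need beline (R3), but beline never forms. tamide would need renide (R2), but renide never forms.

zelide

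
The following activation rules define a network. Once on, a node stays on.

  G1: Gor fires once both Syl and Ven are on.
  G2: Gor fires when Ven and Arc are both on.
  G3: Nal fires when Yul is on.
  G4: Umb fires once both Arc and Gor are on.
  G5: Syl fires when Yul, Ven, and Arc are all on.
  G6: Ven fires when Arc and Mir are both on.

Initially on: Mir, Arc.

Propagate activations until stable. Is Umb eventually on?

Arc and Mir are on, so Ven fires (G6).
G2: Ven and Arc on → Gor on.
Arc and Gor are on, so Umb fires (G4).

Yes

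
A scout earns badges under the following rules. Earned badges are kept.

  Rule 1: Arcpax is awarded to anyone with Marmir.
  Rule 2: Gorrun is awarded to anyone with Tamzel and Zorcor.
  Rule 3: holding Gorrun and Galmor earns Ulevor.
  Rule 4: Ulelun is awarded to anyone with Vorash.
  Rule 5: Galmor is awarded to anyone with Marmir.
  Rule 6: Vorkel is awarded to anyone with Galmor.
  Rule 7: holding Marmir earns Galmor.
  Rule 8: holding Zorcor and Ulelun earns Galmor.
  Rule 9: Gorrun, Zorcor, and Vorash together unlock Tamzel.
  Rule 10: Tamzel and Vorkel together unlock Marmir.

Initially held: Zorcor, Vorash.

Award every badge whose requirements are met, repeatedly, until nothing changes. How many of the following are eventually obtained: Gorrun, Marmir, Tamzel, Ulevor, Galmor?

With Vorash, Ulelun is earned (Rule 4).
With Zorcor and Ulelun, Galmor is earned (Rule 8).
Gorrun would need Tamzel and Zorcor (Rule 2), but Tamzel is never earned.
Marmir would need Tamzel and Vorkel (Rule 10), but Tamzel is never earned.
Tamzel would need Gorrun, Zorcor, and Vorash (Rule 9), but Gorrun is never earned.
Ulevor would need Gorrun and Galmor (Rule 3), but Gorrun is never earned.
Galmor: reached.
Reached: Galmor — 1 of the 5.

1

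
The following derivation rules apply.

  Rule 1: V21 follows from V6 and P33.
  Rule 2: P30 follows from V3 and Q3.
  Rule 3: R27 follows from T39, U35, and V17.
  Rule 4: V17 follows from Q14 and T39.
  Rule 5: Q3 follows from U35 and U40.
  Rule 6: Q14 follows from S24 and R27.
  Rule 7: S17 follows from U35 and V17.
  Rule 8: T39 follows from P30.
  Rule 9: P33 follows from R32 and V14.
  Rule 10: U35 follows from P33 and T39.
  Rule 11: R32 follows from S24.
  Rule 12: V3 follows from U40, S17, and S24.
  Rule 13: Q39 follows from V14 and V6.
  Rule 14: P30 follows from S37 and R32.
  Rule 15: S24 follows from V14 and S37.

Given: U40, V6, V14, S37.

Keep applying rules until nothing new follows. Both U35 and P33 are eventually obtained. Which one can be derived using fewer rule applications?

P33: V14 and S37 hold, so S24 follows (Rule 15). From S24, Rule 11 gives R32. R32 and V14 hold, so P33 follows (Rule 9). [3 rule applications]
U35: From V14 and S37, Rule 15 gives S24. S24 holds, so R32 follows (Rule 11). S37 and R32 hold, so P30 follows (Rule 14). From R32 and V14, Rule 9 gives P33. P30 holds, so T39 follows (Rule 8). P33 and T39 hold, so U35 follows (Rule 10). [6 rule applications]
P33 needs fewer.

P33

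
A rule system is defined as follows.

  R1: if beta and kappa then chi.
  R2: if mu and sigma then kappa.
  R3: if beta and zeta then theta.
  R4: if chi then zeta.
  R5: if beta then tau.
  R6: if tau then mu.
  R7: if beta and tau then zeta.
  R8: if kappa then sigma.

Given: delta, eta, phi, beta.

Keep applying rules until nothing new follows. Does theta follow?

Yes

From beta, R5 gives tau.
beta and tau hold, so zeta follows (R7).
From beta and zeta, R3 gives theta.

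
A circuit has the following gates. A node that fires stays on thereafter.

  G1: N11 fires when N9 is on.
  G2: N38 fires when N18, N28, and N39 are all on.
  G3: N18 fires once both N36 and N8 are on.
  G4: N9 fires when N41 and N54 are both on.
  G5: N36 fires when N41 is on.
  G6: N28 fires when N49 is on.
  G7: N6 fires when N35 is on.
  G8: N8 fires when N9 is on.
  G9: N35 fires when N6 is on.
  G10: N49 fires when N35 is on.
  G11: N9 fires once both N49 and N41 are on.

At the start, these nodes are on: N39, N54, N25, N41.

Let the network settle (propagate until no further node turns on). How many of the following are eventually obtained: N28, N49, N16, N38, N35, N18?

N41 is on, so N36 fires (G5).
N41 and N54 are on, so N9 fires (G4).
G8: N9 on → N8 on.
N36 and N8 are on, so N18 fires (G3).
N28 would need N49 (G6), but N49 never turns on.
N49 would need N35 (G10), but N35 never turns on.
No rule produces N16, and it is not given.
N38 would need N18, N28, and N39 (G2), but N28 never turns on.
N35 would need N6 (G9), but N6 never turns on.
N18: reached.
Reached: N18 — 1 of the 6.

1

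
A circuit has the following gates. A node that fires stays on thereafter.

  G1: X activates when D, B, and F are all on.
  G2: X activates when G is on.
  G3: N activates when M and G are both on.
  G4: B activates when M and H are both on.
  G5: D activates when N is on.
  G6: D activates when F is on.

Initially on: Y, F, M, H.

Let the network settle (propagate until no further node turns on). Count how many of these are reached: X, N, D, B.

M and H are on, so B activates (G4).
F is on, so D activates (G6).
D, B, and F are on, so X activates (G1).
X: reached.
N would need M and G (G3), but G never turns on.
D: reached.
B: reached.
Reached: X, D, and B — 3 of the 4.

3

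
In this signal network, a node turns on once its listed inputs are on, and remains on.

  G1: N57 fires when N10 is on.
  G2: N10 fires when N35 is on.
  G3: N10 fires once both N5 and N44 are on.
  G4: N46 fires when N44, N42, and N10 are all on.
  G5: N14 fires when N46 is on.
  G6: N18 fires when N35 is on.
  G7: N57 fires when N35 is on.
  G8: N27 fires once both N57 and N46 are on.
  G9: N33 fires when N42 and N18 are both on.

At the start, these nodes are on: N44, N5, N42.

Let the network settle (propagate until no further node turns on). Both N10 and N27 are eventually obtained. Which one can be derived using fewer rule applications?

N10: G3: N5 and N44 on → N10 on. [1 rule application]
N27: N5 and N44 are on, so N10 fires (G3). N44, N42, and N10 are on, so N46 fires (G4). N10 is on, so N57 fires (G1). N57 and N46 are on, so N27 fires (G8). [4 rule applications]
N10 needs fewer.

N10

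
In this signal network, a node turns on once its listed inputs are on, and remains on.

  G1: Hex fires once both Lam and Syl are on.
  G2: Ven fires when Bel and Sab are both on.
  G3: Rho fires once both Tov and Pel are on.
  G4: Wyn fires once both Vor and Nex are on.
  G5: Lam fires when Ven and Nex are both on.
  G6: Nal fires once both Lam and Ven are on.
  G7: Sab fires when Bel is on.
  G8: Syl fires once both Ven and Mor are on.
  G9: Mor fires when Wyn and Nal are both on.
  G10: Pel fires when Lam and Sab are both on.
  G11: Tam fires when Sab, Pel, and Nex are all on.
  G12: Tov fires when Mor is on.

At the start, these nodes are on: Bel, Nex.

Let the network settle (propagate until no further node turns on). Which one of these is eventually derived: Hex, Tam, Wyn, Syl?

G7: Bel on → Sab on.
Bel and Sab are on, so Ven fires (G2).
G5: Ven and Nex on → Lam on.
G10: Lam and Sab on → Pel on.
Sab, Pel, and Nex are on, so Tam fires (G11).
Syl would need Ven and Mor (G8), but Mor never turns on. Hex would need Lam and Syl (G1), but Syl never turns on. Wyn would need Vor and Nex (G4), but Vor never turns on.

Tam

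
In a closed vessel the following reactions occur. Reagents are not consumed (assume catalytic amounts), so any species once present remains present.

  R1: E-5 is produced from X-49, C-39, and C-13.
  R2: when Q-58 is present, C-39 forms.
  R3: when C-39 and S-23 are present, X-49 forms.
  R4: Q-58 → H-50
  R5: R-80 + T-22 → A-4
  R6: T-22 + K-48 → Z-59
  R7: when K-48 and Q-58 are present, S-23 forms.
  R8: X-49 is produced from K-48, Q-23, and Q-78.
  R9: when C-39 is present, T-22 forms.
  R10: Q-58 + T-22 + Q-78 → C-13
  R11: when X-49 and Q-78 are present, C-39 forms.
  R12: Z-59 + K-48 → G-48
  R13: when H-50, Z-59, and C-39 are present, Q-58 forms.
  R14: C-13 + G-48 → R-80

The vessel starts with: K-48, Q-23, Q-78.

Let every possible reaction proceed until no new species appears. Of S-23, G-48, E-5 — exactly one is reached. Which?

G-48

K-48, Q-23, and Q-78 present → X-49 forms (R8).
X-49 and Q-78 present → C-39 forms (R11).
C-39 present → T-22 forms (R9).
T-22 and K-48 present → Z-59 forms (R6).
Z-59 and K-48 present → G-48 forms (R12).
E-5 would need X-49, C-39, and C-13 (R1), but C-13 never forms. S-23 would need K-48 and Q-58 (R7), but Q-58 never forms.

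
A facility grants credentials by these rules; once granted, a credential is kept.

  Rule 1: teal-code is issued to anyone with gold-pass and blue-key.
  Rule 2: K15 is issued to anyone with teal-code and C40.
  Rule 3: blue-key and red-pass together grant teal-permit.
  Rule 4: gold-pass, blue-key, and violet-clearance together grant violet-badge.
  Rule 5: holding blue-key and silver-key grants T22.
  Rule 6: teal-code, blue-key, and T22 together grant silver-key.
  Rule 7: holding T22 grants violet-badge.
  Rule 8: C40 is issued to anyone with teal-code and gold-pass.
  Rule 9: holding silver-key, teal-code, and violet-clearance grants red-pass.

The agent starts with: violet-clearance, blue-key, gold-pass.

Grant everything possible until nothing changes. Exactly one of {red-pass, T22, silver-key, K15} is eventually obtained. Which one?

K15

Holding gold-pass and blue-key grants teal-code (Rule 1).
Holding teal-code and gold-pass grants C40 (Rule 8).
Holding teal-code and C40 grants K15 (Rule 2).
red-pass would need silver-key, teal-code, and violet-clearance (Rule 9), but silver-key is never granted. T22 would need blue-key and silver-key (Rule 5), but silver-key is never granted. silver-key would need teal-code, blue-key, and T22 (Rule 6), but T22 is never granted.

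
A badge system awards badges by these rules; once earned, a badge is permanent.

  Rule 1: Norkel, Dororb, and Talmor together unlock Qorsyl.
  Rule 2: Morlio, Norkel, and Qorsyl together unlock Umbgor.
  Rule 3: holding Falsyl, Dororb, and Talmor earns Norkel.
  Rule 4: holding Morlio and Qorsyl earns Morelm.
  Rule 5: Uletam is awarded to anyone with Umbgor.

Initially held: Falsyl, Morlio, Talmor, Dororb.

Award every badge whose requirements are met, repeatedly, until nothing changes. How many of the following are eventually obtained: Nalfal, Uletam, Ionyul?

With Falsyl, Dororb, and Talmor, Norkel is earned (Rule 3).
With Norkel, Dororb, and Talmor, Qorsyl is earned (Rule 1).
With Morlio, Norkel, and Qorsyl, Umbgor is earned (Rule 2).
With Umbgor, Uletam is earned (Rule 5).
No rule produces Nalfal, and it is not given.
Uletam: reached.
No rule produces Ionyul, and it is not given.
Reached: Uletam — 1 of the 3.

1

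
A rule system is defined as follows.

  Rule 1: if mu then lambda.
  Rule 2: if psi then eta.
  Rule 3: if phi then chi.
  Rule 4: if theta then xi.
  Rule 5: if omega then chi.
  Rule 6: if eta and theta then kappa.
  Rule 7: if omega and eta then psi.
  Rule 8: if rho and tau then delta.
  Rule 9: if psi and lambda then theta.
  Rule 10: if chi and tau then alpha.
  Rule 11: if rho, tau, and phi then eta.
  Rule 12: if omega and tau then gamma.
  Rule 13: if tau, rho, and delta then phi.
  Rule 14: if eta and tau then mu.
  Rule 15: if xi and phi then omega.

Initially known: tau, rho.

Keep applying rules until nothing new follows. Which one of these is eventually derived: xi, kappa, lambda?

lambda

rho and tau hold, so delta follows (Rule 8).
From tau, rho, and delta, Rule 13 gives phi.
rho, tau, and phi hold, so eta follows (Rule 11).
eta and tau hold, so mu follows (Rule 14).
From mu, Rule 1 gives lambda.
xi would need theta (Rule 4), but theta is never established. kappa would need eta and theta (Rule 6), but theta is never established.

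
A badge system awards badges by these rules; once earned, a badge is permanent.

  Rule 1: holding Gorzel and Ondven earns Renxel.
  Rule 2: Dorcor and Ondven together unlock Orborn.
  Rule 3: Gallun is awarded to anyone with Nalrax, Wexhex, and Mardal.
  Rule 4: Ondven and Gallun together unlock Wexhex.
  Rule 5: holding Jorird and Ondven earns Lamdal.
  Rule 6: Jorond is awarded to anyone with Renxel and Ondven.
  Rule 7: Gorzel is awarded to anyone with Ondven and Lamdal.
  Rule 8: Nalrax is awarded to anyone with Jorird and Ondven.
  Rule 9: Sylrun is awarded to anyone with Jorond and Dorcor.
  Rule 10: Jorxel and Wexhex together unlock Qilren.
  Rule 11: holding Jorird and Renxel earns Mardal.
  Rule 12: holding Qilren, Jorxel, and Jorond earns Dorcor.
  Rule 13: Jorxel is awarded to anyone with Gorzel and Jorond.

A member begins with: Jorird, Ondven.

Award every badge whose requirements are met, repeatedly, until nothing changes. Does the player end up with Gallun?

Gallun would need Nalrax, Wexhex, and Mardal (Rule 3), but Wexhex is never earned.

No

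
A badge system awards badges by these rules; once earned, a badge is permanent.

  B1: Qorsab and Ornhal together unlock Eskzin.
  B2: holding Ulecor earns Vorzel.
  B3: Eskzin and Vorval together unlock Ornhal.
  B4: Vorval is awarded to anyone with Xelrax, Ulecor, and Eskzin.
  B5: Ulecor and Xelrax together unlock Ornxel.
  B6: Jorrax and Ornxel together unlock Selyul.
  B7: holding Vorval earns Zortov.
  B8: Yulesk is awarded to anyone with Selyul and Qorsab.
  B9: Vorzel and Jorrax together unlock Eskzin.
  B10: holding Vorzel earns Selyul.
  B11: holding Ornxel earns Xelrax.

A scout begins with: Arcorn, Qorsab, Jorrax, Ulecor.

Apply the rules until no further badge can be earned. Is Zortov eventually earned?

Zortov would need Vorval (B7), but Vorval is never earned.

No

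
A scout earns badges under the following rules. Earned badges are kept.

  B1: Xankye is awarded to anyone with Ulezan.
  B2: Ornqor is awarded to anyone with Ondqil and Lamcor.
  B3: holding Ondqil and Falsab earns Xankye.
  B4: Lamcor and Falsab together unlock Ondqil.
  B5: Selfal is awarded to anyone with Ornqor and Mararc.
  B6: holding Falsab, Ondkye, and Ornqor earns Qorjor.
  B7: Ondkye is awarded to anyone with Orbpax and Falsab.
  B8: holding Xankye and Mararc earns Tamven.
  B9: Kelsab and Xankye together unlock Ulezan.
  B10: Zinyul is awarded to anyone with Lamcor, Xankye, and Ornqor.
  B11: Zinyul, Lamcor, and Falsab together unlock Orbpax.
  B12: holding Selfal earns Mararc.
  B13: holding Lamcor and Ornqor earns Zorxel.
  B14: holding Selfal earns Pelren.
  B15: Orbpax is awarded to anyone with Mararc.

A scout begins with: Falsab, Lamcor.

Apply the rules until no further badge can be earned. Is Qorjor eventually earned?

With Lamcor and Falsab, Ondqil is earned (B4).
With Ondqil and Falsab, Xankye is earned (B3).
With Ondqil and Lamcor, Ornqor is earned (B2).
With Lamcor, Xankye, and Ornqor, Zinyul is earned (B10).
With Zinyul, Lamcor, and Falsab, Orbpax is earned (B11).
With Orbpax and Falsab, Ondkye is earned (B7).
With Falsab, Ondkye, and Ornqor, Qorjor is earned (B6).

Yes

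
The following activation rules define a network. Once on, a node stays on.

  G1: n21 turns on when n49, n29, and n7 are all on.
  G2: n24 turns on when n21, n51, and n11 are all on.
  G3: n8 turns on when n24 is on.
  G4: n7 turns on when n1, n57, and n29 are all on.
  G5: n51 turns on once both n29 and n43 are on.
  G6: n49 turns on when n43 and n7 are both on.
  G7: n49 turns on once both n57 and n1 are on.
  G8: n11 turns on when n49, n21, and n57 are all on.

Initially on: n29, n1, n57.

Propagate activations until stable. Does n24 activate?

No

n24 would need n21, n51, and n11 (G2), but n51 never turns on.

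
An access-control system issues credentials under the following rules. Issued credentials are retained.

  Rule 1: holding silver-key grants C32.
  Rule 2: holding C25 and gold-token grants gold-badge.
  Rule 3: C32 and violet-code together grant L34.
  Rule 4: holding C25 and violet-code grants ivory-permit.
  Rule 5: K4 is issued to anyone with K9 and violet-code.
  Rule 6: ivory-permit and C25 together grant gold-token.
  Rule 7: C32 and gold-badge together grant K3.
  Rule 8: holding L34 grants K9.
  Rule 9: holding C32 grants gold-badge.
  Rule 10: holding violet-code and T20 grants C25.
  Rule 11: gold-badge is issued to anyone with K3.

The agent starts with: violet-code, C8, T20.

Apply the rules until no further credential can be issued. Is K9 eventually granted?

K9 would need L34 (Rule 8), but L34 is never granted.

No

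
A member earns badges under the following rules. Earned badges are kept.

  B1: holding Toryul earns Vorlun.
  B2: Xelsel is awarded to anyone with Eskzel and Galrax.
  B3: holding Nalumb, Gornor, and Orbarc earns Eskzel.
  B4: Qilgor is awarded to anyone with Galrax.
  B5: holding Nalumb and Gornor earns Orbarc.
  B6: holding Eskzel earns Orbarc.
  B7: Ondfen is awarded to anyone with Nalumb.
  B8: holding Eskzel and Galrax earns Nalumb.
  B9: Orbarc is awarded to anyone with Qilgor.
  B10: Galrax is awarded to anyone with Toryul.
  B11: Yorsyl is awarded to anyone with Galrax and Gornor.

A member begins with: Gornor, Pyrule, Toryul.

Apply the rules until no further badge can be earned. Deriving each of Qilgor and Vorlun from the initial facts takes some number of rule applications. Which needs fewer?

Vorlun: With Toryul, Vorlun is earned (B1). [1 rule application]
Qilgor: With Toryul, Galrax is earned (B10). With Galrax, Qilgor is earned (B4). [2 rule applications]
Vorlun needs fewer.

Vorlun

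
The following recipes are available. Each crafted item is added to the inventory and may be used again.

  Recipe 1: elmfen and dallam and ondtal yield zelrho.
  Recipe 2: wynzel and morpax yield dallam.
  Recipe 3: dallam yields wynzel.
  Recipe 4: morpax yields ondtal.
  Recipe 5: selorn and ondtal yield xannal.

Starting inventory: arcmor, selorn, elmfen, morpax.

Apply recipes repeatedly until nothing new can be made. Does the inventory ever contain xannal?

Yes

morpax → ondtal (Recipe 4).
Using Recipe 5, selorn and ondtal make xannal.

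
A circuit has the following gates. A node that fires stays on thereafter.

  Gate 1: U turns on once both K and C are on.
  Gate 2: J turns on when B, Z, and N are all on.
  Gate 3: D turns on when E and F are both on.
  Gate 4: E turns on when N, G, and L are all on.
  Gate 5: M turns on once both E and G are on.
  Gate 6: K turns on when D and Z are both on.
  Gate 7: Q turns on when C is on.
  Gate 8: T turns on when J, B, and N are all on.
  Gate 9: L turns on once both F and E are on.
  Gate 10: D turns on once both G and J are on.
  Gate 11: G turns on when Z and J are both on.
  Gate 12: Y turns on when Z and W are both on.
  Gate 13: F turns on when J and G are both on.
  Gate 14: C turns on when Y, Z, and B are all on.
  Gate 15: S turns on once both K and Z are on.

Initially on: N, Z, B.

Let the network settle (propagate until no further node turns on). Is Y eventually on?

Y would need Z and W (Gate 12), but W never turns on.

No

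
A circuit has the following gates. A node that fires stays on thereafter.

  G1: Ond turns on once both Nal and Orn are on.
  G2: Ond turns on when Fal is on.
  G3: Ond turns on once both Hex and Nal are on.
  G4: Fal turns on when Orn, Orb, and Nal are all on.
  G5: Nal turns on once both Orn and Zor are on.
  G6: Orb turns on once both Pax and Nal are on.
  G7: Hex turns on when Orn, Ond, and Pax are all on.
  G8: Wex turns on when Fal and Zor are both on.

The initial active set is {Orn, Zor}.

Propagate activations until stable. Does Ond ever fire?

Yes

G5: Orn and Zor on → Nal on.
Nal and Orn are on, so Ond turns on (G1).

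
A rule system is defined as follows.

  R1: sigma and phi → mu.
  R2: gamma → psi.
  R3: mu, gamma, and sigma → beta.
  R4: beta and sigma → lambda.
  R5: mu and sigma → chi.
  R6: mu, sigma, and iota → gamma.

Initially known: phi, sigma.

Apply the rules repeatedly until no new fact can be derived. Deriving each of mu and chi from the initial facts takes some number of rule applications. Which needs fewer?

mu

mu: sigma and phi hold, so mu follows (R1). [1 rule application]
chi: sigma and phi hold, so mu follows (R1). From mu and sigma, R5 gives chi. [2 rule applications]
mu needs fewer.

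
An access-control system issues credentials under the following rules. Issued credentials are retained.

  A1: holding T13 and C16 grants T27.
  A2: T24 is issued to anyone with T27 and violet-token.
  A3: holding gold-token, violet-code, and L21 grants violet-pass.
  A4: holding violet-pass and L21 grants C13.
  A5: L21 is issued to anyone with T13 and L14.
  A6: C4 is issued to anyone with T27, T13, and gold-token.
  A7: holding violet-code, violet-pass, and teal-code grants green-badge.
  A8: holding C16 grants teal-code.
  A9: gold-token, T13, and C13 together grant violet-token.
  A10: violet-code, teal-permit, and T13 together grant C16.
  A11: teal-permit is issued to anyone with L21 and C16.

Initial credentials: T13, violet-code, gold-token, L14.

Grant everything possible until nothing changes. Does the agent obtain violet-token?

Holding T13 and L14 grants L21 (A5).
Holding gold-token, violet-code, and L21 grants violet-pass (A3).
Holding violet-pass and L21 grants C13 (A4).
Holding gold-token, T13, and C13 grants violet-token (A9).

Yes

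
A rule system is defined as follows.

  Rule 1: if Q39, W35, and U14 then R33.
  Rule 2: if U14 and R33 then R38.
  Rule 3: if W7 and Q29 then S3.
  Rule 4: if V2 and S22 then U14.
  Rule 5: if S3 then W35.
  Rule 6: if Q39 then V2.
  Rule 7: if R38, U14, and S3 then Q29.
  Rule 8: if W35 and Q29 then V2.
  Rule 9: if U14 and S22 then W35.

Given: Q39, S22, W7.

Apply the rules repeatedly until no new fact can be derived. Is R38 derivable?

Yes

Q39 holds, so V2 follows (Rule 6).
From V2 and S22, Rule 4 gives U14.
U14 and S22 hold, so W35 follows (Rule 9).
Q39, W35, and U14 hold, so R33 follows (Rule 1).
From U14 and R33, Rule 2 gives R38.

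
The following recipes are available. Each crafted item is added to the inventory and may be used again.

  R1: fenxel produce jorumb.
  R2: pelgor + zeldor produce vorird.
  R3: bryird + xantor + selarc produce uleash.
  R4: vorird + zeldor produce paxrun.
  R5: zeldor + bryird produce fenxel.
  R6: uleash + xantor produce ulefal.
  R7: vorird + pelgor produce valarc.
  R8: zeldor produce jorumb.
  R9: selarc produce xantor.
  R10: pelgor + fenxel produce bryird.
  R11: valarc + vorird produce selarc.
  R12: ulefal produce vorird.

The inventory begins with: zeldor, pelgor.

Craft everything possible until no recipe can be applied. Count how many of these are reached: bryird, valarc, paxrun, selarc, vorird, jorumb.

zeldor → jorumb (R8).
pelgor + zeldor → vorird (R2).
Using R4, vorird and zeldor make paxrun.
vorird + pelgor → valarc (R7).
valarc + vorird → selarc (R11).
bryird would need pelgor and fenxel (R10), but fenxel is never obtained.
valarc: reached.
paxrun: reached.
selarc: reached.
vorird: reached.
jorumb: reached.
Reached: valarc, paxrun, selarc, vorird, and jorumb — 5 of the 6.

5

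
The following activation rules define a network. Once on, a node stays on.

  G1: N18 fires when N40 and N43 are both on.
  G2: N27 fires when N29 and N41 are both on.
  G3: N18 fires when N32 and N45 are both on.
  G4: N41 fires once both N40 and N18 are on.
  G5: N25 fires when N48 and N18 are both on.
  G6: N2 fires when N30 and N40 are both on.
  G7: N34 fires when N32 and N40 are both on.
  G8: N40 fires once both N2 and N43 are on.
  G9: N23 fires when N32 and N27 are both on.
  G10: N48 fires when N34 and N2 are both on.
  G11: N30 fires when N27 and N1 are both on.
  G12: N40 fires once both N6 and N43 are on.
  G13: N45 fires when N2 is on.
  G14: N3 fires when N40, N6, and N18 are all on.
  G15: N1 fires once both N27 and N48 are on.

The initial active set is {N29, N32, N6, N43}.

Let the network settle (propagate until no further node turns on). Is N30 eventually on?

N30 would need N27 and N1 (G11), but N1 never turns on.

No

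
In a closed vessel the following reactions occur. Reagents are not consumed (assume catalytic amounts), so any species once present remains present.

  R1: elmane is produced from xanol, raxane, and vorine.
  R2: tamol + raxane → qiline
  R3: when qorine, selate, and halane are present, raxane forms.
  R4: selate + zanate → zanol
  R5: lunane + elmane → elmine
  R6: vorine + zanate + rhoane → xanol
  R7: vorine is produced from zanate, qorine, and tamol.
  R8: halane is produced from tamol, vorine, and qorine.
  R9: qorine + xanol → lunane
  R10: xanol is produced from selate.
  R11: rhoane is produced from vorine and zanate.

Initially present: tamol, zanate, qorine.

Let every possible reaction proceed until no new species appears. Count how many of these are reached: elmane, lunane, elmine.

1

zanate, qorine, and tamol present → vorine forms (R7).
vorine and zanate present → rhoane forms (R11).
vorine, zanate, and rhoane present → xanol forms (R6).
qorine and xanol present → lunane forms (R9).
elmane would need xanol, raxane, and vorine (R1), but raxane never forms.
lunane: reached.
elmine would need lunane and elmane (R5), but elmane never forms.
Reached: lunane — 1 of the 3.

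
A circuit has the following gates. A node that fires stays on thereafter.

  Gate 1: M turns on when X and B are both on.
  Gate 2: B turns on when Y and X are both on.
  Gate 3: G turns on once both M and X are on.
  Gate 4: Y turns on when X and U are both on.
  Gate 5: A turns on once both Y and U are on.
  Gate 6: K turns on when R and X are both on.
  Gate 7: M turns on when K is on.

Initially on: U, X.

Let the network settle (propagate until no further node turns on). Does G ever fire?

Gate 4: X and U on → Y on.
Y and X are on, so B turns on (Gate 2).
X and B are on, so M turns on (Gate 1).
Gate 3: M and X on → G on.

Yes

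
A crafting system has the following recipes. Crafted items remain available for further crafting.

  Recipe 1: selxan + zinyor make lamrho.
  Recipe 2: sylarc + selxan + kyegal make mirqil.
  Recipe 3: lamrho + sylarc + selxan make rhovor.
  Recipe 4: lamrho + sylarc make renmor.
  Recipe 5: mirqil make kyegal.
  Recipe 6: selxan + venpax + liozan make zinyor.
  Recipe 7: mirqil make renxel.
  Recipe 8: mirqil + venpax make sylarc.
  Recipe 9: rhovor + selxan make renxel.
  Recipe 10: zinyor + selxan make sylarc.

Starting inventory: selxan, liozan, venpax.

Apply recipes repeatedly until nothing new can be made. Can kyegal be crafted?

No

kyegal would need mirqil (Recipe 5), but mirqil is never obtained.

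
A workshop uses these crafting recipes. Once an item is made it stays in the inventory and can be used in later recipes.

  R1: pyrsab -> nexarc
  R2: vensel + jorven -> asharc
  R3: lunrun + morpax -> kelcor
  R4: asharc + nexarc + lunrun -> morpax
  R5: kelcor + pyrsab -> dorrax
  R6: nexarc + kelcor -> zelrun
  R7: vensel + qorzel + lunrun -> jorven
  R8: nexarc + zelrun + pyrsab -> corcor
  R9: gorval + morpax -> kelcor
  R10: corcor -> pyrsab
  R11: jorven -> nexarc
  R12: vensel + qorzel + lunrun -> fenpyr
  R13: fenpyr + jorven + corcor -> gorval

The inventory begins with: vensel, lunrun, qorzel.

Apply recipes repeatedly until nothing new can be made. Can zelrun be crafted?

Yes

vensel + qorzel + lunrun -> jorven (R7).
Using R11, jorven makes nexarc.
vensel + jorven -> asharc (R2).
Using R4, asharc, nexarc, and lunrun make morpax.
lunrun + morpax -> kelcor (R3).
Using R6, nexarc and kelcor make zelrun.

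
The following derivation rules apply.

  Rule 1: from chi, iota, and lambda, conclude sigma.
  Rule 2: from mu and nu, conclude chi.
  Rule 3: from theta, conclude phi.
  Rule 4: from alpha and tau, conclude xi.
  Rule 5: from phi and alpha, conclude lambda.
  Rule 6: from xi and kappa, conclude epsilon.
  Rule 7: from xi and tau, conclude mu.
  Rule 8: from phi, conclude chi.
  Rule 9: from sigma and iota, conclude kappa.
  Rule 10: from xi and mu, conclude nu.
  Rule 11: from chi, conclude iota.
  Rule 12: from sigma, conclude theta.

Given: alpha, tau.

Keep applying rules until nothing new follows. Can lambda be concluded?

lambda would need phi and alpha (Rule 5), but phi is never established.

No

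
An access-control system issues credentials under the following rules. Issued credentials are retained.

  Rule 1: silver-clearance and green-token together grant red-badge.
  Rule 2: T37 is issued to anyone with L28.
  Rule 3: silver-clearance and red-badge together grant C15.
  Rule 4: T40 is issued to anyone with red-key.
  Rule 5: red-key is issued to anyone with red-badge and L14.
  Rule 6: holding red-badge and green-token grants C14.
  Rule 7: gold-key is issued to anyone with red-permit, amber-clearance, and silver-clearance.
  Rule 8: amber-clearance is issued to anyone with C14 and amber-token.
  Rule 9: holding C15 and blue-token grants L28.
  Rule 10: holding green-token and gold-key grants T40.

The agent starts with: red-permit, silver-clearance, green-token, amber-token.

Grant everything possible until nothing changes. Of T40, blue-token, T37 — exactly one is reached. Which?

Holding silver-clearance and green-token grants red-badge (Rule 1).
Holding red-badge and green-token grants C14 (Rule 6).
Holding C14 and amber-token grants amber-clearance (Rule 8).
Holding red-permit, amber-clearance, and silver-clearance grants gold-key (Rule 7).
Holding green-token and gold-key grants T40 (Rule 10).
T37 would need L28 (Rule 2), but L28 is never granted. No rule produces blue-token, and it is not given.

T40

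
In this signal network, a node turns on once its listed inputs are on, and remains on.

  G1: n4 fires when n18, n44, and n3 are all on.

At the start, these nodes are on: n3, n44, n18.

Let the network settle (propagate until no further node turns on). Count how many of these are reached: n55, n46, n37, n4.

G1: n18, n44, and n3 on → n4 on.
No rule produces n55, and it is not given.
No rule produces n46, and it is not given.
No rule produces n37, and it is not given.
n4: reached.
Reached: n4 — 1 of the 4.

1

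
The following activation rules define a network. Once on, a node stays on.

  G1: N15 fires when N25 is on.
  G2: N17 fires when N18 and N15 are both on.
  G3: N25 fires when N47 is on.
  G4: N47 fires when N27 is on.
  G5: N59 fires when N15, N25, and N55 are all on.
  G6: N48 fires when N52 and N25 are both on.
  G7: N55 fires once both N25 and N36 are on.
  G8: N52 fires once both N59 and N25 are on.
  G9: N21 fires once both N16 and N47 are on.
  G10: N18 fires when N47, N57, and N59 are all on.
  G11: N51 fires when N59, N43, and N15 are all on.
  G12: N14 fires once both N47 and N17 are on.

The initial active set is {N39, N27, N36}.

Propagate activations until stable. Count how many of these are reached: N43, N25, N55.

2

G4: N27 on → N47 on.
N47 is on, so N25 fires (G3).
N25 and N36 are on, so N55 fires (G7).
No rule produces N43, and it is not given.
N25: reached.
N55: reached.
Reached: N25 and N55 — 2 of the 3.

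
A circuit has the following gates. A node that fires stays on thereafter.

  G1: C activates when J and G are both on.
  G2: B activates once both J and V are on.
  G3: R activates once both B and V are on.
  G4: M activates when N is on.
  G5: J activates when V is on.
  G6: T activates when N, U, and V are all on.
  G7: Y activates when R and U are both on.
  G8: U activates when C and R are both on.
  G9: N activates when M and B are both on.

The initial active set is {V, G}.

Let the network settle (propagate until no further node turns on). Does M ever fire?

M would need N (G4), but N never turns on.

No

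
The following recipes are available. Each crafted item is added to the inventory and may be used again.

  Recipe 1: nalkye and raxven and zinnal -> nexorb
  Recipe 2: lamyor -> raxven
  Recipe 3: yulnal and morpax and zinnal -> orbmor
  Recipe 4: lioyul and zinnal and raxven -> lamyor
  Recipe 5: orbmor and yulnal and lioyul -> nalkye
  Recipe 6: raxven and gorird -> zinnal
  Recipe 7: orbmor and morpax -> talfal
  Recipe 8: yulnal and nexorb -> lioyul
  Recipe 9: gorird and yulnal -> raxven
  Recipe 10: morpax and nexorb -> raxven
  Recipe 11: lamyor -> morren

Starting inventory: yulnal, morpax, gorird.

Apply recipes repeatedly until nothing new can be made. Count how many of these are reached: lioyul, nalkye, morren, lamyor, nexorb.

0

lioyul would need yulnal and nexorb (Recipe 8), but nexorb is never obtained.
nalkye would need orbmor, yulnal, and lioyul (Recipe 5), but lioyul is never obtained.
morren would need lamyor (Recipe 11), but lamyor is never obtained.
lamyor would need lioyul, zinnal, and raxven (Recipe 4), but lioyul is never obtained.
nexorb would need nalkye, raxven, and zinnal (Recipe 1), but nalkye is never obtained.
None of the 5 are reached.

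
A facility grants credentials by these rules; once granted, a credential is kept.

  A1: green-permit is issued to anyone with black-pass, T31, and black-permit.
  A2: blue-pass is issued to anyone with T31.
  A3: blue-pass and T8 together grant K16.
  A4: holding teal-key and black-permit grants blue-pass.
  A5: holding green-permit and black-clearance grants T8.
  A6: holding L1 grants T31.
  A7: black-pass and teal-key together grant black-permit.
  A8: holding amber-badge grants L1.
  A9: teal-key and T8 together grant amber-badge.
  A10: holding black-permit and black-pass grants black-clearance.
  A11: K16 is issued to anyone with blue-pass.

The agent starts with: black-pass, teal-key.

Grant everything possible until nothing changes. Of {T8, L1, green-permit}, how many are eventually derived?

T8 would need green-permit and black-clearance (A5), but green-permit is never granted.
L1 would need amber-badge (A8), but amber-badge is never granted.
green-permit would need black-pass, T31, and black-permit (A1), but T31 is never granted.
None of the 3 are reached.

0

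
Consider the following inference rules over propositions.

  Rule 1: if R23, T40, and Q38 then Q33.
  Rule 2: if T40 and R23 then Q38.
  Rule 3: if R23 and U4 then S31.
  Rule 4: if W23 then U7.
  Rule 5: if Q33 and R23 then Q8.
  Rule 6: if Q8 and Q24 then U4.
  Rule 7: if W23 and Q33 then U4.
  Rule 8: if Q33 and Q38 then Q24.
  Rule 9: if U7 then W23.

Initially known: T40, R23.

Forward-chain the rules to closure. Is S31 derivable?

Yes

T40 and R23 hold, so Q38 follows (Rule 2).
R23, T40, and Q38 hold, so Q33 follows (Rule 1).
From Q33 and Q38, Rule 8 gives Q24.
From Q33 and R23, Rule 5 gives Q8.
Q8 and Q24 hold, so U4 follows (Rule 6).
From R23 and U4, Rule 3 gives S31.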